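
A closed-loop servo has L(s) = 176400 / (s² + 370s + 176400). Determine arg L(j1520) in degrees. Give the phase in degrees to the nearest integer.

-165°

∠[(j1520)² + 370(j1520) + 176400] = ∠[-2.134e+06 + j5.624e+05] = 165.24°
∠L(j1520) = −165.24° = -165.24°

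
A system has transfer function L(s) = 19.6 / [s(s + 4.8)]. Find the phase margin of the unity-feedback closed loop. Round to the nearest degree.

Gain crossover: |L(jω)| = 1 at ω ≈ 3.35 rad/s.
∠L(j3.35) = −90° − arctan(3.35/4.8) ≈ -124.90°
PM = 180° + (-124.90°) = 55.10°

55 deg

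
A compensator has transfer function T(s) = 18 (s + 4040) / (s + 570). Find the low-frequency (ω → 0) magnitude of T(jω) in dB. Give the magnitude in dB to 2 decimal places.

T(0) = 18 × 4040 / 570 = 127.58
20 log₁₀(127.58) = 42.116 dB

42.12 dB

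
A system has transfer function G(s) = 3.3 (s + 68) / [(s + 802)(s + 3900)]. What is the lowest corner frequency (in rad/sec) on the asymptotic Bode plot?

68 rad/sec

Break frequencies occur at each pole and zero magnitude: 68 rad/sec, 802 rad/sec, 3900 rad/sec.
The lowest is 68 rad/sec.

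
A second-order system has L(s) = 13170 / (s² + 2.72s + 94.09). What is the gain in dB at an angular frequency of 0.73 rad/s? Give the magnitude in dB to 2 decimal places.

42.97 dB

|(j0.73)² + 2.72(j0.73) + 94.09| = |93.557 + j1.9856| = 93.58
|L(j0.73)| = 13170 / 93.58 = 140.74
20 log₁₀(140.74) = 42.968 dB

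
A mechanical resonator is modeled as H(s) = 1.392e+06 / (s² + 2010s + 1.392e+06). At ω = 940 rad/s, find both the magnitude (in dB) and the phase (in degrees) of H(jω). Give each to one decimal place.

|H| = -3.0 dB, ∠H = -74.9°

|(j940)² + 2010(j940) + 1.392e+06| = |5.084e+05 + j1.8894e+06| = 1.957e+06
|H(j940)| = 1.392e+06 / 1.957e+06 = 0.71144
20 log₁₀(0.71144) = -2.96 dB
∠[(j940)² + 2010(j940) + 1.392e+06] = ∠[5.084e+05 + j1.8894e+06] = 74.94°
∠H(j940) = −74.94° = -74.94°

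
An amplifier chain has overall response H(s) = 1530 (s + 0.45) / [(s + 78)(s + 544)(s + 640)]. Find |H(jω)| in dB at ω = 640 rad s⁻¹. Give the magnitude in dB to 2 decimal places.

-53.99 dB

|j640 + 0.45| = √(640² + 0.45²) = 640
|j640 + 78| = √(640² + 78²) = 644.7
|j640 + 544| = √(640² + 544²) = 840
|j640 + 640| = √(640² + 640²) = 905.1
|H(j640)| = 1530 × 640 / (644.7 × 840 × 905.1) = 0.0019977
20 log₁₀(0.0019977) = -53.989 dB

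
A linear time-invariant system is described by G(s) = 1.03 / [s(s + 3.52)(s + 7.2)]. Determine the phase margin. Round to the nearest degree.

Gain crossover: |G(jω)| = 1 at ω ≈ 0.0406 rad/s.
∠G(j0.0406) = −90° − arctan(0.0406/3.52) − arctan(0.0406/7.2) ≈ -90.98°
PM = 180° + (-90.98°) = 89.02°

89 deg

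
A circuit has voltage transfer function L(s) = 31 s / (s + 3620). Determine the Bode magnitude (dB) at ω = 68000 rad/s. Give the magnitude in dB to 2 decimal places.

29.81 dB

|j68000| = 6.8e+04
|j68000 + 3620| = √(68000² + 3620²) = 6.81e+04
|L(j68000)| = 31 × 6.8e+04 / 6.81e+04 = 30.956
20 log₁₀(30.956) = 29.815 dB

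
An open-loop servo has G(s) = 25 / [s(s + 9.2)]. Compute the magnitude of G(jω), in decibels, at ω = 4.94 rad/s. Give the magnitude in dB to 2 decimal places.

|j4.94 + 9.2| = √(4.94² + 9.2²) = 10.44
|j4.94| = 4.94
|G(j4.94)| = 25 / (10.44 × 4.94) = 0.48463
20 log₁₀(0.48463) = -6.292 dB

-6.29 dB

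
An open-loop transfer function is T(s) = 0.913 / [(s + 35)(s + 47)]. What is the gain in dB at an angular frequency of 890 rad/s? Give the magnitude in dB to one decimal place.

|j890 + 35| = √(890² + 35²) = 890.7
|j890 + 47| = √(890² + 47²) = 891.2
|T(j890)| = 0.913 / (890.7 × 891.2) = 1.1501e-06
20 log₁₀(1.1501e-06) = -118.78 dB

-118.8 dB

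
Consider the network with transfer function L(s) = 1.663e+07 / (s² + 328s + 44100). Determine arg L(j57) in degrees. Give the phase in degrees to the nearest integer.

-25°

∠[(j57)² + 328(j57) + 44100] = ∠[40851 + j18696] = 24.59°
∠L(j57) = −24.59° = -24.59°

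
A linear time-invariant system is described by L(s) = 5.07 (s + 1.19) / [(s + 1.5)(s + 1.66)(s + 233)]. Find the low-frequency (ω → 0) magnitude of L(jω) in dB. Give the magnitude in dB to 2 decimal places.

L(0) = 5.07 × 1.19 / (1.5 × 1.66 × 233) = 0.010399
20 log₁₀(0.010399) = -39.660 dB

-39.66 dB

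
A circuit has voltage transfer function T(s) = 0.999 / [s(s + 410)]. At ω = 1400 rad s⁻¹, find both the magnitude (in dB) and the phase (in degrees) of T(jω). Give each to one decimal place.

|j1400 + 410| = √(1400² + 410²) = 1459
|j1400| = 1400
|T(j1400)| = 0.999 / (1459 × 1400) = 4.8915e-07
20 log₁₀(4.8915e-07) = -126.21 dB
∠(j1400 + 410) = arctan(1400/410) = 73.68°
∠(j1400) = 90.00°
∠T(j1400) = − (73.68° + 90.00°) = -163.68°

|T| = -126.2 dB, ∠T = -163.7 deg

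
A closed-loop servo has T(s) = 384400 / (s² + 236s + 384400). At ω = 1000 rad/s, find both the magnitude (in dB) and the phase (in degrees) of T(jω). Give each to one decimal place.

|(j1000)² + 236(j1000) + 384400| = |-6.156e+05 + j2.36e+05| = 6.593e+05
|T(j1000)| = 384400 / 6.593e+05 = 0.58305
20 log₁₀(0.58305) = -4.69 dB
∠[(j1000)² + 236(j1000) + 384400] = ∠[-6.156e+05 + j2.36e+05] = 159.02°
∠T(j1000) = −159.02° = -159.02°

|T| = -4.7 dB, ∠T = -159.0°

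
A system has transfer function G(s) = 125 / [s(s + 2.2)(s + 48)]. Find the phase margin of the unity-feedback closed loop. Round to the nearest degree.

63°

Gain crossover: |G(jω)| = 1 at ω ≈ 1.07 rad s⁻¹.
∠G(j1.07) = −90° − arctan(1.07/2.2) − arctan(1.07/48) ≈ -117.11°
PM = 180° + (-117.11°) = 62.89°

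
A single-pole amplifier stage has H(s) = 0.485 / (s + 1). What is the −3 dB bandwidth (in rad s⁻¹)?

For a single-pole low-pass, the −3 dB point is at the pole: ω = 1 rad s⁻¹.

1 rad s⁻¹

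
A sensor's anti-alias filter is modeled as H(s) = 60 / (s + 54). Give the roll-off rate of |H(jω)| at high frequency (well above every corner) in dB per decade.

With 0 zeros and 1 pole, the high-frequency asymptotic slope is 20 × (0 − 1) = -20 dB/decade.

-20 dB/decade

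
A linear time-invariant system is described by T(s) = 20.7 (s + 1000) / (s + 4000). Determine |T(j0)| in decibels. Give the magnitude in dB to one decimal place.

T(0) = 20.7 × 1000 / 4000 = 5.175
20 log₁₀(5.175) = 14.28 dB

14.3 dB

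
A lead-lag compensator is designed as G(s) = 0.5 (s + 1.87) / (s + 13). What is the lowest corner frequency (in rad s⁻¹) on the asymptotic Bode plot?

Break frequencies occur at each pole and zero magnitude: 1.87 rad s⁻¹, 13 rad s⁻¹.
The lowest is 1.87 rad s⁻¹.

1.87 rad s⁻¹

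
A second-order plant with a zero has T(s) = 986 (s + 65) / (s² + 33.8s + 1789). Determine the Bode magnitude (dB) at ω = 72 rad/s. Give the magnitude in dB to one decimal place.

27.2 dB

|j72 + 65| = √(72² + 65²) = 97
|(j72)² + 33.8(j72) + 1789| = |-3395 + j2433.6| = 4177
|T(j72)| = 986 × 97 / 4177 = 22.897
20 log₁₀(22.897) = 27.20 dB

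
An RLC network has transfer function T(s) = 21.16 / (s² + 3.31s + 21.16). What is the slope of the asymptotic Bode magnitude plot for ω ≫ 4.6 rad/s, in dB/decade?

-40 dB/decade

With 0 zeros and 2 poles, the high-frequency asymptotic slope is 20 × (0 − 2) = -40 dB/decade.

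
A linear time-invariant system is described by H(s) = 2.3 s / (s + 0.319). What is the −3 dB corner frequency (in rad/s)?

0.319 rad/s

For a single-pole high-pass, the −3 dB point is at the pole: ω = 0.319 rad/s.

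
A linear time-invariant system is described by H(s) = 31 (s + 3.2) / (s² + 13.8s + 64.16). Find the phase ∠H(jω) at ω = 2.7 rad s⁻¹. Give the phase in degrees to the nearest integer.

∠(j2.7 + 3.2) = arctan(2.7/3.2) = 40.16°
∠[(j2.7)² + 13.8(j2.7) + 64.16] = ∠[56.87 + j37.26] = 33.23°
∠H(j2.7) = 40.16° − 33.23° = 6.92°

7 deg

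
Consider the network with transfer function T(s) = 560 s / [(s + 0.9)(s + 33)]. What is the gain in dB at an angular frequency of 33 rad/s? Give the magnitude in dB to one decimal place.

|j33| = 33
|j33 + 0.9| = √(33² + 0.9²) = 33.01
|j33 + 33| = √(33² + 33²) = 46.67
|T(j33)| = 560 × 33 / (33.01 × 46.67) = 11.995
20 log₁₀(11.995) = 21.58 dB

21.6 dB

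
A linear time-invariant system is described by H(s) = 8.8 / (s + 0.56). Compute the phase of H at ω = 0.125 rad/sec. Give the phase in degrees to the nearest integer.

∠(j0.125 + 0.56) = arctan(0.125/0.56) = 12.58°
∠H(j0.125) = −12.58° = -12.58°

-13°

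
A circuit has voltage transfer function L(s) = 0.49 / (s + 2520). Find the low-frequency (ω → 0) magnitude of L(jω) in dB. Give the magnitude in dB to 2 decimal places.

-74.22 dB

L(0) = 0.49 / 2520 = 0.00019444
20 log₁₀(0.00019444) = -74.224 dB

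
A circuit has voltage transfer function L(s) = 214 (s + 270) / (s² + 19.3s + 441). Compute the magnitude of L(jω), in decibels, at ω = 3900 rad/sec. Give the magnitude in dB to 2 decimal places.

|j3900 + 270| = √(3900² + 270²) = 3909
|(j3900)² + 19.3(j3900) + 441| = |-1.521e+07 + j75270| = 1.521e+07
|L(j3900)| = 214 × 3909 / 1.521e+07 = 0.055004
20 log₁₀(0.055004) = -25.192 dB

-25.19 dB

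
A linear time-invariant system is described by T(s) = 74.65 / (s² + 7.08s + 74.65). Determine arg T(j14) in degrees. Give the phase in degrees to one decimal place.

∠[(j14)² + 7.08(j14) + 74.65] = ∠[-121.35 + j99.12] = 140.76°
∠T(j14) = −140.76° = -140.76°

-140.8°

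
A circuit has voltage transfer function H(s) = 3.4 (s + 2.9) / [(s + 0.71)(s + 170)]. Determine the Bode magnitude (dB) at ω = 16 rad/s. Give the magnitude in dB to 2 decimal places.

-33.89 dB

|j16 + 2.9| = √(16² + 2.9²) = 16.26
|j16 + 0.71| = √(16² + 0.71²) = 16.02
|j16 + 170| = √(16² + 170²) = 170.8
|H(j16)| = 3.4 × 16.26 / (16.02 × 170.8) = 0.020217
20 log₁₀(0.020217) = -33.886 dB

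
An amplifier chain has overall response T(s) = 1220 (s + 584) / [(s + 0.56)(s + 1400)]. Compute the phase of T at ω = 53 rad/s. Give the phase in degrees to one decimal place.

∠(j53 + 584) = arctan(53/584) = 5.19°
∠(j53 + 0.56) = arctan(53/0.56) = 89.39°
∠(j53 + 1400) = arctan(53/1400) = 2.17°
∠T(j53) = 5.19° − (89.39° + 2.17°) = -86.38°

-86.4°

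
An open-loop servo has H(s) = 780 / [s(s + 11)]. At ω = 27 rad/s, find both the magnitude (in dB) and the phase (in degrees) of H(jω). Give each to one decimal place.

|j27 + 11| = √(27² + 11²) = 29.15
|j27| = 27
|H(j27)| = 780 / (29.15 × 27) = 0.99088
20 log₁₀(0.99088) = -0.08 dB
∠(j27 + 11) = arctan(27/11) = 67.83°
∠(j27) = 90.00°
∠H(j27) = − (67.83° + 90.00°) = -157.83°

|H| = -0.1 dB, ∠H = -157.8°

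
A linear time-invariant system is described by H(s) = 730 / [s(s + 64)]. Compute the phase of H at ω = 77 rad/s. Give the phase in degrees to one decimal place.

∠(j77 + 64) = arctan(77/64) = 50.27°
∠(j77) = 90.00°
∠H(j77) = − (50.27° + 90.00°) = -140.27°

-140.3 deg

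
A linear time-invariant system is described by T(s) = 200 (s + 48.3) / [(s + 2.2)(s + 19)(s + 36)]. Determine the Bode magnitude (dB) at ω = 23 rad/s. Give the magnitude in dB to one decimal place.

|j23 + 48.3| = √(23² + 48.3²) = 53.5
|j23 + 2.2| = √(23² + 2.2²) = 23.1
|j23 + 19| = √(23² + 19²) = 29.83
|j23 + 36| = √(23² + 36²) = 42.72
|T(j23)| = 200 × 53.5 / (23.1 × 29.83 × 42.72) = 0.36335
20 log₁₀(0.36335) = -8.79 dB

-8.8 dB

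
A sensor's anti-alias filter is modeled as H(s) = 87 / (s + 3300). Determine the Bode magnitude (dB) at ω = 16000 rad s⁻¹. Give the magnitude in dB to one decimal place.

-45.5 dB

|j16000 + 3300| = √(16000² + 3300²) = 1.634e+04
|H(j16000)| = 87 / 1.634e+04 = 0.0053254
20 log₁₀(0.0053254) = -45.47 dB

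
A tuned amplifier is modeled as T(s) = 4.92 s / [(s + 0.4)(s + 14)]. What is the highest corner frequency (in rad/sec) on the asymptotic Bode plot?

14 rad/sec

Break frequencies occur at each pole and zero magnitude: 0.4 rad/sec, 14 rad/sec.
The highest is 14 rad/sec.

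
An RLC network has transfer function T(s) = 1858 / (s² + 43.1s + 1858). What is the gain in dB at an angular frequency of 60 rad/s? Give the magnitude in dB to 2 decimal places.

-4.50 dB

|(j60)² + 43.1(j60) + 1858| = |-1742 + j2586| = 3118
|T(j60)| = 1858 / 3118 = 0.59589
20 log₁₀(0.59589) = -4.497 dB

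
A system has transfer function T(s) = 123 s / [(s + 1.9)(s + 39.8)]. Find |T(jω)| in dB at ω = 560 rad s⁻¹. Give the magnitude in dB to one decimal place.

|j560| = 560
|j560 + 1.9| = √(560² + 1.9²) = 560
|j560 + 39.8| = √(560² + 39.8²) = 561.4
|T(j560)| = 123 × 560 / (560 × 561.4) = 0.21909
20 log₁₀(0.21909) = -13.19 dB

-13.2 dB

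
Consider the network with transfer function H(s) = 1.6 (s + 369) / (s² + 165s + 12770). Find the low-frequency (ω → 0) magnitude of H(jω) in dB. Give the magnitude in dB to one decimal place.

H(0) = 1.6 × 369 / 12770 = 0.046233
20 log₁₀(0.046233) = -26.70 dB

-26.7 dB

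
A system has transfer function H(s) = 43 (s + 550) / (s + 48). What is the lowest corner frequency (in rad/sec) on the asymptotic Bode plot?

Break frequencies occur at each pole and zero magnitude: 48 rad/sec, 550 rad/sec.
The lowest is 48 rad/sec.

48 rad/sec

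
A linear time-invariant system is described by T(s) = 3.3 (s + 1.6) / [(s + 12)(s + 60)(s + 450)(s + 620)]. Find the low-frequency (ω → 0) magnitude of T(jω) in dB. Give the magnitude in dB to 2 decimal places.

T(0) = 3.3 × 1.6 / (12 × 60 × 450 × 620) = 2.6284e-08
20 log₁₀(2.6284e-08) = -151.606 dB

-151.61 dB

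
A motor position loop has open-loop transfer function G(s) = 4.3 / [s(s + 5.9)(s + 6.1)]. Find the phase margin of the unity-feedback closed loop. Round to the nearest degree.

Gain crossover: |G(jω)| = 1 at ω ≈ 0.119 rad/s.
∠G(j0.119) = −90° − arctan(0.119/5.9) − arctan(0.119/6.1) ≈ -92.28°
PM = 180° + (-92.28°) = 87.72°

88 deg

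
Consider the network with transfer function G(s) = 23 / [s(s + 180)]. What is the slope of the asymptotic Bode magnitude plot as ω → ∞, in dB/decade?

With 0 zeros and 2 poles, the high-frequency asymptotic slope is 20 × (0 − 2) = -40 dB/decade.

-40 dB/decade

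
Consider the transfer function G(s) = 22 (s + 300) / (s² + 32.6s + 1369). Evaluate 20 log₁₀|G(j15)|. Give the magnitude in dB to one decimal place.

14.5 dB

|j15 + 300| = √(15² + 300²) = 300.4
|(j15)² + 32.6(j15) + 1369| = |1144 + j489| = 1244
|G(j15)| = 22 × 300.4 / 1244 = 5.3115
20 log₁₀(5.3115) = 14.50 dB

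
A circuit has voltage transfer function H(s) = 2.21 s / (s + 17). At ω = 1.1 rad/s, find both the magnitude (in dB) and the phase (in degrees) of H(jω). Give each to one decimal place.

|j1.1| = 1.1
|j1.1 + 17| = √(1.1² + 17²) = 17.04
|H(j1.1)| = 2.21 × 1.1 / 17.04 = 0.1427
20 log₁₀(0.1427) = -16.91 dB
∠(j1.1) = 90.00°
∠(j1.1 + 17) = arctan(1.1/17) = 3.70°
∠H(j1.1) = 90.00° − 3.70° = 86.30°

|H| = -16.9 dB, ∠H = 86.3 deg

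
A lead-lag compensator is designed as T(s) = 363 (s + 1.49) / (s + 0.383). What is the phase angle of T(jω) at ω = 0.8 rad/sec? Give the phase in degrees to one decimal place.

-36.2°

∠(j0.8 + 1.49) = arctan(0.8/1.49) = 28.23°
∠(j0.8 + 0.383) = arctan(0.8/0.383) = 64.42°
∠T(j0.8) = 28.23° − 64.42° = -36.19°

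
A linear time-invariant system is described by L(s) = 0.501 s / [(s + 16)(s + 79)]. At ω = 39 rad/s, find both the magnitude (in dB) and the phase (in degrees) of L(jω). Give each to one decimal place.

|j39| = 39
|j39 + 16| = √(39² + 16²) = 42.15
|j39 + 79| = √(39² + 79²) = 88.1
|L(j39)| = 0.501 × 39 / (42.15 × 88.1) = 0.005261
20 log₁₀(0.005261) = -45.58 dB
∠(j39) = 90.00°
∠(j39 + 16) = arctan(39/16) = 67.69°
∠(j39 + 79) = arctan(39/79) = 26.27°
∠L(j39) = 90.00° − (67.69° + 26.27°) = -3.97°

|L| = -45.6 dB, ∠L = -4.0 deg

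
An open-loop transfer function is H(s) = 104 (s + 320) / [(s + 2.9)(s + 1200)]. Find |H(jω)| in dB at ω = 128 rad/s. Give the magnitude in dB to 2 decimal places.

|j128 + 320| = √(128² + 320²) = 344.7
|j128 + 2.9| = √(128² + 2.9²) = 128
|j128 + 1200| = √(128² + 1200²) = 1207
|H(j128)| = 104 × 344.7 / (128 × 1207) = 0.23198
20 log₁₀(0.23198) = -12.691 dB

-12.69 dB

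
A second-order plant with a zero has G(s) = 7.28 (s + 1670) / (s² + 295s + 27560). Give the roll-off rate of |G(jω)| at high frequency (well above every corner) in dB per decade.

-20 dB/decade

With 1 zero and 2 poles, the high-frequency asymptotic slope is 20 × (1 − 2) = -20 dB/decade.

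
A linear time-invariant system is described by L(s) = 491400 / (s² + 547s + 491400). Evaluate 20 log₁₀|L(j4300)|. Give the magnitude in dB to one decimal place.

-31.3 dB

|(j4300)² + 547(j4300) + 491400| = |-1.7999e+07 + j2.3521e+06| = 1.815e+07
|L(j4300)| = 491400 / 1.815e+07 = 0.027072
20 log₁₀(0.027072) = -31.35 dB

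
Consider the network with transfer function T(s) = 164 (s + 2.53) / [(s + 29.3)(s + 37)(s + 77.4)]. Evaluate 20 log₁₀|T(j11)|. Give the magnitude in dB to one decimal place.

|j11 + 2.53| = √(11² + 2.53²) = 11.29
|j11 + 29.3| = √(11² + 29.3²) = 31.3
|j11 + 37| = √(11² + 37²) = 38.6
|j11 + 77.4| = √(11² + 77.4²) = 78.18
|T(j11)| = 164 × 11.29 / (31.3 × 38.6 × 78.18) = 0.0196
20 log₁₀(0.0196) = -34.15 dB

-34.2 dB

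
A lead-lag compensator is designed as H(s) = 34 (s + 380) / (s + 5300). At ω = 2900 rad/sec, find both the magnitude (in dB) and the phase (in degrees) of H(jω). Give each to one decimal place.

|j2900 + 380| = √(2900² + 380²) = 2925
|j2900 + 5300| = √(2900² + 5300²) = 6042
|H(j2900)| = 34 × 2925 / 6042 = 16.46
20 log₁₀(16.46) = 24.33 dB
∠(j2900 + 380) = arctan(2900/380) = 82.53°
∠(j2900 + 5300) = arctan(2900/5300) = 28.69°
∠H(j2900) = 82.53° − 28.69° = 53.85°

|H| = 24.3 dB, ∠H = 53.8 deg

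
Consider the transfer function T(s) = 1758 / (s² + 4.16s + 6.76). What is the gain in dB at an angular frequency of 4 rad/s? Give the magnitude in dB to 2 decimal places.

|(j4)² + 4.16(j4) + 6.76| = |-9.24 + j16.64| = 19.03
|T(j4)| = 1758 / 19.03 = 92.364
20 log₁₀(92.364) = 39.310 dB

39.31 dB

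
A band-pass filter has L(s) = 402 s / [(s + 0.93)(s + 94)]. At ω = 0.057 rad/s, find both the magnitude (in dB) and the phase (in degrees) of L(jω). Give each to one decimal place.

|L| = -11.6 dB, ∠L = 86.5°

|j0.057| = 0.057
|j0.057 + 0.93| = √(0.057² + 0.93²) = 0.9317
|j0.057 + 94| = √(0.057² + 94²) = 94
|L(j0.057)| = 402 × 0.057 / (0.9317 × 94) = 0.26162
20 log₁₀(0.26162) = -11.65 dB
∠(j0.057) = 90.00°
∠(j0.057 + 0.93) = arctan(0.057/0.93) = 3.51°
∠(j0.057 + 94) = arctan(0.057/94) = 0.03°
∠L(j0.057) = 90.00° − (3.51° + 0.03°) = 86.46°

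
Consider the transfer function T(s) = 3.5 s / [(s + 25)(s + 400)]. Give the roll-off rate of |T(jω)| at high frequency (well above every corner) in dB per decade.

With 1 zero and 2 poles, the high-frequency asymptotic slope is 20 × (1 − 2) = -20 dB/decade.

-20 dB/decade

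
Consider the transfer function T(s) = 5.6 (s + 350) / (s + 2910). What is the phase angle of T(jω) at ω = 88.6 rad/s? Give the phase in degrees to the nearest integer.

12°

∠(j88.6 + 350) = arctan(88.6/350) = 14.21°
∠(j88.6 + 2910) = arctan(88.6/2910) = 1.74°
∠T(j88.6) = 14.21° − 1.74° = 12.46°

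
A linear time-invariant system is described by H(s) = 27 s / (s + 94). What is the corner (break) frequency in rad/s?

The single real pole at s = −94 gives a corner at ω = 94 rad/s.

94 rad/s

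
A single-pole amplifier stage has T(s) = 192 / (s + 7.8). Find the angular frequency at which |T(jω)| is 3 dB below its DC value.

For a single-pole low-pass, the −3 dB point is at the pole: ω = 7.8 rad/s.

7.8 rad/s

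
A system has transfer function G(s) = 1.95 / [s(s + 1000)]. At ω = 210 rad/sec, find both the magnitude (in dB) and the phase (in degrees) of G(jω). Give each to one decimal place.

|j210 + 1000| = √(210² + 1000²) = 1022
|j210| = 210
|G(j210)| = 1.95 / (1022 × 210) = 9.0875e-06
20 log₁₀(9.0875e-06) = -100.83 dB
∠(j210 + 1000) = arctan(210/1000) = 11.86°
∠(j210) = 90.00°
∠G(j210) = − (11.86° + 90.00°) = -101.86°

|G| = -100.8 dB, ∠G = -101.9°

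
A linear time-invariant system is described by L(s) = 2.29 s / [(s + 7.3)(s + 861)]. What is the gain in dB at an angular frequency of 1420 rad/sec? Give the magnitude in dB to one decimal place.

-57.2 dB

|j1420| = 1420
|j1420 + 7.3| = √(1420² + 7.3²) = 1420
|j1420 + 861| = √(1420² + 861²) = 1661
|L(j1420)| = 2.29 × 1420 / (1420 × 1661) = 0.001379
20 log₁₀(0.001379) = -57.21 dB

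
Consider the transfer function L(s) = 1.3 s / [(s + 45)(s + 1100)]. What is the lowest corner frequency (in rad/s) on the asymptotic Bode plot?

45 rad/s

Break frequencies occur at each pole and zero magnitude: 45 rad/s, 1100 rad/s.
The lowest is 45 rad/s.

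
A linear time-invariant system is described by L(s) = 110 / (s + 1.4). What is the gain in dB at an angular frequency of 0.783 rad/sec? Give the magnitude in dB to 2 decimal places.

36.72 dB

|j0.783 + 1.4| = √(0.783² + 1.4²) = 1.604
|L(j0.783)| = 110 / 1.604 = 68.575
20 log₁₀(68.575) = 36.723 dB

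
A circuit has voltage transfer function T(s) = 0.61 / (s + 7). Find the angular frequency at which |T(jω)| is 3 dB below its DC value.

For a single-pole low-pass, the −3 dB point is at the pole: ω = 7 rad/s.

7 rad/s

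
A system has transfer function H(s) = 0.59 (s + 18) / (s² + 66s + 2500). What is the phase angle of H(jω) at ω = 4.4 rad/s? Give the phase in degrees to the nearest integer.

∠(j4.4 + 18) = arctan(4.4/18) = 13.74°
∠[(j4.4)² + 66(j4.4) + 2500] = ∠[2480.6 + j290.4] = 6.68°
∠H(j4.4) = 13.74° − 6.68° = 7.06°

7°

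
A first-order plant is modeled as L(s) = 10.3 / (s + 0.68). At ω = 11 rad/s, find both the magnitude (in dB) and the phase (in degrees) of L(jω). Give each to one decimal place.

|j11 + 0.68| = √(11² + 0.68²) = 11.02
|L(j11)| = 10.3 / 11.02 = 0.93458
20 log₁₀(0.93458) = -0.59 dB
∠(j11 + 0.68) = arctan(11/0.68) = 86.46°
∠L(j11) = −86.46° = -86.46°

|L| = -0.6 dB, ∠L = -86.5°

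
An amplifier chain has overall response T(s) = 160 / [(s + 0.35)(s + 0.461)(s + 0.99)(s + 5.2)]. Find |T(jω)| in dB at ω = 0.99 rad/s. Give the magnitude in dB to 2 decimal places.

|j0.99 + 0.35| = √(0.99² + 0.35²) = 1.05
|j0.99 + 0.461| = √(0.99² + 0.461²) = 1.092
|j0.99 + 0.99| = √(0.99² + 0.99²) = 1.4
|j0.99 + 5.2| = √(0.99² + 5.2²) = 5.293
|T(j0.99)| = 160 / (1.05 × 1.092 × 1.4 × 5.293) = 18.827
20 log₁₀(18.827) = 25.495 dB

25.50 dB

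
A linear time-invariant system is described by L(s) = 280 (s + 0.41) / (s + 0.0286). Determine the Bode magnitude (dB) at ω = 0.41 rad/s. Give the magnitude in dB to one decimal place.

|j0.41 + 0.41| = √(0.41² + 0.41²) = 0.5798
|j0.41 + 0.0286| = √(0.41² + 0.0286²) = 0.411
|L(j0.41)| = 280 × 0.5798 / 0.411 = 395.02
20 log₁₀(395.02) = 51.93 dB

51.9 dB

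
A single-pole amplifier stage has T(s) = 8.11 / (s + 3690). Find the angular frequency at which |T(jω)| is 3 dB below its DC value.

3690 rad/s

For a single-pole low-pass, the −3 dB point is at the pole: ω = 3690 rad/s.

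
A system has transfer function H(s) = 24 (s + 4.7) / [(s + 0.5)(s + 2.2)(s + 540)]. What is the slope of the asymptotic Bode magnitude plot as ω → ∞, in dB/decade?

With 1 zero and 3 poles, the high-frequency asymptotic slope is 20 × (1 − 3) = -40 dB/decade.

-40 dB/decade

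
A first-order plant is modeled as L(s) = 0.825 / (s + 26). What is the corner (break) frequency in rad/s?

The single real pole at s = −26 gives a corner at ω = 26 rad/s.

26 rad/s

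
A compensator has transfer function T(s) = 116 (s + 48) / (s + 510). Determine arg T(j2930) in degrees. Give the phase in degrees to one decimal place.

∠(j2930 + 48) = arctan(2930/48) = 89.06°
∠(j2930 + 510) = arctan(2930/510) = 80.13°
∠T(j2930) = 89.06° − 80.13° = 8.94°

8.9°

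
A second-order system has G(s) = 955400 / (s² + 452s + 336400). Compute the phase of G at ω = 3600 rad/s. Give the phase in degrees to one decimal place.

-172.7 deg

∠[(j3600)² + 452(j3600) + 336400] = ∠[-1.2624e+07 + j1.6272e+06] = 172.65°
∠G(j3600) = −172.65° = -172.65°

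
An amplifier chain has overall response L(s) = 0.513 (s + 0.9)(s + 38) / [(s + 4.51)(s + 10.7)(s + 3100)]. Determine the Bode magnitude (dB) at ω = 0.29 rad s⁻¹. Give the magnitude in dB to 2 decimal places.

|j0.29 + 0.9| = √(0.29² + 0.9²) = 0.9456
|j0.29 + 38| = √(0.29² + 38²) = 38
|j0.29 + 4.51| = √(0.29² + 4.51²) = 4.519
|j0.29 + 10.7| = √(0.29² + 10.7²) = 10.7
|j0.29 + 3100| = √(0.29² + 3100²) = 3100
|L(j0.29)| = 0.513 × 0.9456 × 38 / (4.519 × 10.7 × 3100) = 0.00012292
20 log₁₀(0.00012292) = -78.207 dB

-78.21 dB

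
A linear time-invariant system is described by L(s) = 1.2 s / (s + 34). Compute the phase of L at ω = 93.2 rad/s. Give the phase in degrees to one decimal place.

∠(j93.2) = 90.00°
∠(j93.2 + 34) = arctan(93.2/34) = 69.96°
∠L(j93.2) = 90.00° − 69.96° = 20.04°

20.0°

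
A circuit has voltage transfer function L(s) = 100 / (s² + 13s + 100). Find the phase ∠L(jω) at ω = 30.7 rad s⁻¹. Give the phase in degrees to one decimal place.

-154.7°

∠[(j30.7)² + 13(j30.7) + 100] = ∠[-842.49 + j399.1] = 154.65°
∠L(j30.7) = −154.65° = -154.65°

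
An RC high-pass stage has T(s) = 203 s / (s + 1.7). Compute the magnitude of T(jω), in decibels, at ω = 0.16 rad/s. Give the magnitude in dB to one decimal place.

25.6 dB

|j0.16| = 0.16
|j0.16 + 1.7| = √(0.16² + 1.7²) = 1.708
|T(j0.16)| = 203 × 0.16 / 1.708 = 19.022
20 log₁₀(19.022) = 25.59 dB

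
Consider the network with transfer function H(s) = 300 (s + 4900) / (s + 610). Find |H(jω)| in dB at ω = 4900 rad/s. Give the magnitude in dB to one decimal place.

52.5 dB

|j4900 + 4900| = √(4900² + 4900²) = 6930
|j4900 + 610| = √(4900² + 610²) = 4938
|H(j4900)| = 300 × 6930 / 4938 = 421.01
20 log₁₀(421.01) = 52.49 dB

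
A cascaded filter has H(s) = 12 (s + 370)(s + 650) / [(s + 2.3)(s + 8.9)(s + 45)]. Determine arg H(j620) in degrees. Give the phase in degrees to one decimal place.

-162.0°

∠(j620 + 370) = arctan(620/370) = 59.17°
∠(j620 + 650) = arctan(620/650) = 43.65°
∠(j620 + 2.3) = arctan(620/2.3) = 89.79°
∠(j620 + 8.9) = arctan(620/8.9) = 89.18°
∠(j620 + 45) = arctan(620/45) = 85.85°
∠H(j620) = 59.17° + 43.65° − (89.79° + 89.18° + 85.85°) = -161.99°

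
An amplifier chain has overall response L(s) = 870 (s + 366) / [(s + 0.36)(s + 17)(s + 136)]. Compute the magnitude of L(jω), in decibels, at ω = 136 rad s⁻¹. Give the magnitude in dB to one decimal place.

|j136 + 366| = √(136² + 366²) = 390.5
|j136 + 0.36| = √(136² + 0.36²) = 136
|j136 + 17| = √(136² + 17²) = 137.1
|j136 + 136| = √(136² + 136²) = 192.3
|L(j136)| = 870 × 390.5 / (136 × 137.1 × 192.3) = 0.094751
20 log₁₀(0.094751) = -20.47 dB

-20.5 dB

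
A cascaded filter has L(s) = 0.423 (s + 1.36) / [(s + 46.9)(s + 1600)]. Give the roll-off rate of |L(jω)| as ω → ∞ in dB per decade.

With 1 zero and 2 poles, the high-frequency asymptotic slope is 20 × (1 − 2) = -20 dB/decade.

-20 dB/decade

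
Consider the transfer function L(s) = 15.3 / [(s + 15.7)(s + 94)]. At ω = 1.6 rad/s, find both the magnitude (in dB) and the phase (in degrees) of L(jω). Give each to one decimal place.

|j1.6 + 15.7| = √(1.6² + 15.7²) = 15.78
|j1.6 + 94| = √(1.6² + 94²) = 94.01
|L(j1.6)| = 15.3 / (15.78 × 94.01) = 0.010312
20 log₁₀(0.010312) = -39.73 dB
∠(j1.6 + 15.7) = arctan(1.6/15.7) = 5.82°
∠(j1.6 + 94) = arctan(1.6/94) = 0.98°
∠L(j1.6) = − (5.82° + 0.98°) = -6.79°

|L| = -39.7 dB, ∠L = -6.8°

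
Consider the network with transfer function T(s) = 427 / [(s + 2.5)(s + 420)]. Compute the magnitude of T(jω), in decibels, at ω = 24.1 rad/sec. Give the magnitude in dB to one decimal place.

-27.6 dB

|j24.1 + 2.5| = √(24.1² + 2.5²) = 24.23
|j24.1 + 420| = √(24.1² + 420²) = 420.7
|T(j24.1)| = 427 / (24.23 × 420.7) = 0.041891
20 log₁₀(0.041891) = -27.56 dB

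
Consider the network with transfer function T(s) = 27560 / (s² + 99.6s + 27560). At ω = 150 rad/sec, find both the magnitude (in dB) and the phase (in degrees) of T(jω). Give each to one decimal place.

|T| = 4.8 dB, ∠T = -71.3°

|(j150)² + 99.6(j150) + 27560| = |5060 + j14940| = 1.577e+04
|T(j150)| = 27560 / 1.577e+04 = 1.7472
20 log₁₀(1.7472) = 4.85 dB
∠[(j150)² + 99.6(j150) + 27560] = ∠[5060 + j14940] = 71.29°
∠T(j150) = −71.29° = -71.29°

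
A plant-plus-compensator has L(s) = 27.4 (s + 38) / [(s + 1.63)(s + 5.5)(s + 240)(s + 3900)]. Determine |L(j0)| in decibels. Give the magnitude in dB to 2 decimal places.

-78.13 dB

L(0) = 27.4 × 38 / (1.63 × 5.5 × 240 × 3900) = 0.00012408
20 log₁₀(0.00012408) = -78.126 dB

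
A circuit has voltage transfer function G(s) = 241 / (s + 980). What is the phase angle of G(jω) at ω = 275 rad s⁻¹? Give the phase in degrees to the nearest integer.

∠(j275 + 980) = arctan(275/980) = 15.67°
∠G(j275) = −15.67° = -15.67°

-16°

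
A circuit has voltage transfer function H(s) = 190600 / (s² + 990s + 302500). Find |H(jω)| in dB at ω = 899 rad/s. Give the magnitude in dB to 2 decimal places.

|(j899)² + 990(j899) + 302500| = |-5.057e+05 + j8.9001e+05| = 1.024e+06
|H(j899)| = 190600 / 1.024e+06 = 0.1862
20 log₁₀(0.1862) = -14.601 dB

-14.60 dB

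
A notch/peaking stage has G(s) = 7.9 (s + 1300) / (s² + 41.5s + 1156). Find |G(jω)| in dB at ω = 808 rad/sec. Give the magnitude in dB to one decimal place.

|j808 + 1300| = √(808² + 1300²) = 1531
|(j808)² + 41.5(j808) + 1156| = |-6.5171e+05 + j33532| = 6.526e+05
|G(j808)| = 7.9 × 1531 / 6.526e+05 = 0.01853
20 log₁₀(0.01853) = -34.64 dB

-34.6 dB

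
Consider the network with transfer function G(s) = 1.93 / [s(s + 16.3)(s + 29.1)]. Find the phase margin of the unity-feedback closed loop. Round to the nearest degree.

Gain crossover: |G(jω)| = 1 at ω ≈ 0.00407 rad s⁻¹.
∠G(j0.00407) = −90° − arctan(0.00407/16.3) − arctan(0.00407/29.1) ≈ -90.02°
PM = 180° + (-90.02°) = 89.98°

90°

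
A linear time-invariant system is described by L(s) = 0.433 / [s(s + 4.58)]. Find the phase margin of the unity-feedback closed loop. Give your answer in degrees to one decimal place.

88.8°

Gain crossover: |L(jω)| = 1 at ω ≈ 0.0945 rad/s.
∠L(j0.0945) = −90° − arctan(0.0945/4.58) ≈ -91.18°
PM = 180° + (-91.18°) = 88.82°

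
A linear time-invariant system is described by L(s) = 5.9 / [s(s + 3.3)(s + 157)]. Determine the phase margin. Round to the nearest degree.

Gain crossover: |L(jω)| = 1 at ω ≈ 0.0114 rad/s.
∠L(j0.0114) = −90° − arctan(0.0114/3.3) − arctan(0.0114/157) ≈ -90.20°
PM = 180° + (-90.20°) = 89.80°

90°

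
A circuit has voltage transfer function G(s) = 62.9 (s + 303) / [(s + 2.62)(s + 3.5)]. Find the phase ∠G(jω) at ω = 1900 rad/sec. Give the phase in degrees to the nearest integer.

∠(j1900 + 303) = arctan(1900/303) = 80.94°
∠(j1900 + 2.62) = arctan(1900/2.62) = 89.92°
∠(j1900 + 3.5) = arctan(1900/3.5) = 89.89°
∠G(j1900) = 80.94° − (89.92° + 89.89°) = -98.88°

-99°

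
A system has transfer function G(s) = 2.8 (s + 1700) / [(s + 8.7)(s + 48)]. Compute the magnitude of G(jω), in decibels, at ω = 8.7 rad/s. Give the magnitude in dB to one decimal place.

18.0 dB

|j8.7 + 1700| = √(8.7² + 1700²) = 1700
|j8.7 + 8.7| = √(8.7² + 8.7²) = 12.3
|j8.7 + 48| = √(8.7² + 48²) = 48.78
|G(j8.7)| = 2.8 × 1700 / (12.3 × 48.78) = 7.9308
20 log₁₀(7.9308) = 17.99 dB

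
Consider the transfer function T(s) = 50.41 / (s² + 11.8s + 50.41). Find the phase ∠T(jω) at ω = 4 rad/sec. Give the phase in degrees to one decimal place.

-53.9 deg

∠[(j4)² + 11.8(j4) + 50.41] = ∠[34.41 + j47.2] = 53.91°
∠T(j4) = −53.91° = -53.91°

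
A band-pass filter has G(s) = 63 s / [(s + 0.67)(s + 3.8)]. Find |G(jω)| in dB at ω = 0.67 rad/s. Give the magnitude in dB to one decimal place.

|j0.67| = 0.67
|j0.67 + 0.67| = √(0.67² + 0.67²) = 0.9475
|j0.67 + 3.8| = √(0.67² + 3.8²) = 3.859
|G(j0.67)| = 63 × 0.67 / (0.9475 × 3.859) = 11.545
20 log₁₀(11.545) = 21.25 dB

21.2 dB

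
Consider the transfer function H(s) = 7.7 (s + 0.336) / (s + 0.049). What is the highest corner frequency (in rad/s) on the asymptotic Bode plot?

Break frequencies occur at each pole and zero magnitude: 0.049 rad/s, 0.336 rad/s.
The highest is 0.336 rad/s.

0.336 rad/s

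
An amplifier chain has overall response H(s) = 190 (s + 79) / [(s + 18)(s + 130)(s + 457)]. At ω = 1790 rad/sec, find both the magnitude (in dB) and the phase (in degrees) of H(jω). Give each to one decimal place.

|H| = -84.8 dB, ∠H = -163.5°

|j1790 + 79| = √(1790² + 79²) = 1792
|j1790 + 18| = √(1790² + 18²) = 1790
|j1790 + 130| = √(1790² + 130²) = 1795
|j1790 + 457| = √(1790² + 457²) = 1847
|H(j1790)| = 190 × 1792 / (1790 × 1795 × 1847) = 5.7358e-05
20 log₁₀(5.7358e-05) = -84.83 dB
∠(j1790 + 79) = arctan(1790/79) = 87.47°
∠(j1790 + 18) = arctan(1790/18) = 89.42°
∠(j1790 + 130) = arctan(1790/130) = 85.85°
∠(j1790 + 457) = arctan(1790/457) = 75.68°
∠H(j1790) = 87.47° − (89.42° + 85.85° + 75.68°) = -163.47°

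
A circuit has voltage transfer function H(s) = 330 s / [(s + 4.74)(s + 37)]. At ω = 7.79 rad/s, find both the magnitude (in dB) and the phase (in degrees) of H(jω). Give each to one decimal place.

|H| = 17.4 dB, ∠H = 19.4 deg

|j7.79| = 7.79
|j7.79 + 4.74| = √(7.79² + 4.74²) = 9.119
|j7.79 + 37| = √(7.79² + 37²) = 37.81
|H(j7.79)| = 330 × 7.79 / (9.119 × 37.81) = 7.4558
20 log₁₀(7.4558) = 17.45 dB
∠(j7.79) = 90.00°
∠(j7.79 + 4.74) = arctan(7.79/4.74) = 58.68°
∠(j7.79 + 37) = arctan(7.79/37) = 11.89°
∠H(j7.79) = 90.00° − (58.68° + 11.89°) = 19.43°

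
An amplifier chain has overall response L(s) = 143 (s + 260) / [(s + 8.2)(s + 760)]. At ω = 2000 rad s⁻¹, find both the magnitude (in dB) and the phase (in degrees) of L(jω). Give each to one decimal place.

|L| = -23.4 dB, ∠L = -76.4 deg

|j2000 + 260| = √(2000² + 260²) = 2017
|j2000 + 8.2| = √(2000² + 8.2²) = 2000
|j2000 + 760| = √(2000² + 760²) = 2140
|L(j2000)| = 143 × 2017 / (2000 × 2140) = 0.067399
20 log₁₀(0.067399) = -23.43 dB
∠(j2000 + 260) = arctan(2000/260) = 82.59°
∠(j2000 + 8.2) = arctan(2000/8.2) = 89.77°
∠(j2000 + 760) = arctan(2000/760) = 69.19°
∠L(j2000) = 82.59° − (89.77° + 69.19°) = -76.37°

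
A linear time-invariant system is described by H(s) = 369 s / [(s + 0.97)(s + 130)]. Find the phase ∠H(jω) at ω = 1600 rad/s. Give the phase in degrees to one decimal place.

-85.3°

∠(j1600) = 90.00°
∠(j1600 + 0.97) = arctan(1600/0.97) = 89.97°
∠(j1600 + 130) = arctan(1600/130) = 85.35°
∠H(j1600) = 90.00° − (89.97° + 85.35°) = -85.32°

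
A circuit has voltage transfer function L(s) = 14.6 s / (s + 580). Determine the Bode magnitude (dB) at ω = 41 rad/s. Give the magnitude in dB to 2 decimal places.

0.25 dB

|j41| = 41
|j41 + 580| = √(41² + 580²) = 581.4
|L(j41)| = 14.6 × 41 / 581.4 = 1.0295
20 log₁₀(1.0295) = 0.253 dB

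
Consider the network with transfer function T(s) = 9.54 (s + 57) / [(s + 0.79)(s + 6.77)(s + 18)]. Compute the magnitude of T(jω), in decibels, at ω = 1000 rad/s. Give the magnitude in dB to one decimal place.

-100.4 dB

|j1000 + 57| = √(1000² + 57²) = 1002
|j1000 + 0.79| = √(1000² + 0.79²) = 1000
|j1000 + 6.77| = √(1000² + 6.77²) = 1000
|j1000 + 18| = √(1000² + 18²) = 1000
|T(j1000)| = 9.54 × 1002 / (1000 × 1000 × 1000) = 9.5537e-06
20 log₁₀(9.5537e-06) = -100.40 dB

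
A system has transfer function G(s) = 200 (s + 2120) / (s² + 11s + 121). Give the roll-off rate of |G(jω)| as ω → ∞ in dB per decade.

-20 dB/decade

With 1 zero and 2 poles, the high-frequency asymptotic slope is 20 × (1 − 2) = -20 dB/decade.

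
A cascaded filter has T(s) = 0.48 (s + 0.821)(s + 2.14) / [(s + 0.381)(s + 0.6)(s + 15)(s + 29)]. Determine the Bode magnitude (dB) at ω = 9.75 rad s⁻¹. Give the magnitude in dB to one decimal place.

|j9.75 + 0.821| = √(9.75² + 0.821²) = 9.785
|j9.75 + 2.14| = √(9.75² + 2.14²) = 9.982
|j9.75 + 0.381| = √(9.75² + 0.381²) = 9.757
|j9.75 + 0.6| = √(9.75² + 0.6²) = 9.768
|j9.75 + 15| = √(9.75² + 15²) = 17.89
|j9.75 + 29| = √(9.75² + 29²) = 30.6
|T(j9.75)| = 0.48 × 9.785 × 9.982 / (9.757 × 9.768 × 17.89 × 30.6) = 0.00089861
20 log₁₀(0.00089861) = -60.93 dB

-60.9 dB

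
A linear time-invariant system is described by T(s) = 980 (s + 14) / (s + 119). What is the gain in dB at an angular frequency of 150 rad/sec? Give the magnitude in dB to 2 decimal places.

57.74 dB

|j150 + 14| = √(150² + 14²) = 150.7
|j150 + 119| = √(150² + 119²) = 191.5
|T(j150)| = 980 × 150.7 / 191.5 = 771.08
20 log₁₀(771.08) = 57.742 dB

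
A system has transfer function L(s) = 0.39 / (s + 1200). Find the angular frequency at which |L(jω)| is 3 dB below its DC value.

For a single-pole low-pass, the −3 dB point is at the pole: ω = 1200 rad s⁻¹.

1200 rad s⁻¹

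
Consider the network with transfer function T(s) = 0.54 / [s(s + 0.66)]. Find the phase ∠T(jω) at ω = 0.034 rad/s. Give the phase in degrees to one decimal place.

∠(j0.034 + 0.66) = arctan(0.034/0.66) = 2.95°
∠(j0.034) = 90.00°
∠T(j0.034) = − (2.95° + 90.00°) = -92.95°

-92.9 deg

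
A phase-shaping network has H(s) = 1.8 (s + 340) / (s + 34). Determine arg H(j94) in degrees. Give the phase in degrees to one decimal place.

-54.7 deg

∠(j94 + 340) = arctan(94/340) = 15.45°
∠(j94 + 34) = arctan(94/34) = 70.11°
∠H(j94) = 15.45° − 70.11° = -54.66°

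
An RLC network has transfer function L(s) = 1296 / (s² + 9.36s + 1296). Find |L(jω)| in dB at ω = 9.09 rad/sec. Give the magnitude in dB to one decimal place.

0.6 dB

|(j9.09)² + 9.36(j9.09) + 1296| = |1213.4 + j85.082| = 1216
|L(j9.09)| = 1296 / 1216 = 1.0655
20 log₁₀(1.0655) = 0.55 dB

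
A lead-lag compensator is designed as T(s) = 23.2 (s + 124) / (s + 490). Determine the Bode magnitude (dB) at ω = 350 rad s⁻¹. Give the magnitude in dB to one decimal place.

23.1 dB

|j350 + 124| = √(350² + 124²) = 371.3
|j350 + 490| = √(350² + 490²) = 602.2
|T(j350)| = 23.2 × 371.3 / 602.2 = 14.306
20 log₁₀(14.306) = 23.11 dB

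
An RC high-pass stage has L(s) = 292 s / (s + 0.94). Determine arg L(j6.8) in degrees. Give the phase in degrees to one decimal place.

∠(j6.8) = 90.00°
∠(j6.8 + 0.94) = arctan(6.8/0.94) = 82.13°
∠L(j6.8) = 90.00° − 82.13° = 7.87°

7.9 deg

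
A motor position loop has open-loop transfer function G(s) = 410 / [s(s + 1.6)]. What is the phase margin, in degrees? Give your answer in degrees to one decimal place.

4.5°

Gain crossover: |G(jω)| = 1 at ω ≈ 20.2 rad/sec.
∠G(j20.2) = −90° − arctan(20.2/1.6) ≈ -175.47°
PM = 180° + (-175.47°) = 4.53°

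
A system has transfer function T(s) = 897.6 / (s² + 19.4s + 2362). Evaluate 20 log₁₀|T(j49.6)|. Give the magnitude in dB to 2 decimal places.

-0.65 dB

|(j49.6)² + 19.4(j49.6) + 2362| = |-98.16 + j962.24| = 967.2
|T(j49.6)| = 897.6 / 967.2 = 0.92801
20 log₁₀(0.92801) = -0.649 dB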